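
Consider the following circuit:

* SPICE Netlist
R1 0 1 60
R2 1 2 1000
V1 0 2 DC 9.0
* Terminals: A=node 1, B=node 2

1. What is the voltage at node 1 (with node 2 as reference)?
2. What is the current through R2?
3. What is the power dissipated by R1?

Nodal analysis, taking node 2 as the 0 V reference.
Source V1 fixes V_0 = 9 V.
KCL at each unknown node (sum of currents leaving = 0; resistances in Ω):
  Node 1: (V_1 - 9)/60 + (V_1 - 0)/1000 = 0
Collecting terms: 0.01767 × V_1 = 0.15  =>  V_1 = 8.491 V
Part 1:
  Read off the nodal solution: V_1 = 8.491 V
Part 2:
  I_R2 = (V_1 - V_2)/R2 = (8.491 - 0)/1000 = 0.008491 A
  Magnitude: I_R2 = 0.008491 A
Part 3:
  I_R1 = (V_0 - V_1)/R1 = (9 - 8.491)/60 = 0.008491 A
  P_R1 = I_R1² × R1 = (0.008491)² × 60 = 0.004325 W

Final answers:
1. V_1 = 8.491 V
2. I_R2 = 0.008491 A
3. P_R1 = 0.004325 W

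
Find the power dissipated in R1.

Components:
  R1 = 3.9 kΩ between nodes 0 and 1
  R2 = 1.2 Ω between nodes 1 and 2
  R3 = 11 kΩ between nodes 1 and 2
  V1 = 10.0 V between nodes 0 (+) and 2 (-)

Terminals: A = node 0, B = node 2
Nodal analysis, taking node 2 as the 0 V reference.
Source V1 fixes V_0 = 10 V.
KCL at each unknown node (sum of currents leaving = 0; resistances in Ω):
  Node 1: (V_1 - 10)/3900 + (V_1 - 0)/1.2 + (V_1 - 0)/11000 = 0
Collecting terms: 0.8337 × V_1 = 0.002564  =>  V_1 = 0.003076 V
I_R1 = (V_0 - V_1)/R1 = (10 - 0.003076)/3900 = 0.002563 A
P_R1 = I_R1² × R1 = (0.002563)² × 3900 = 0.02563 W

Final answer: 0.02563 W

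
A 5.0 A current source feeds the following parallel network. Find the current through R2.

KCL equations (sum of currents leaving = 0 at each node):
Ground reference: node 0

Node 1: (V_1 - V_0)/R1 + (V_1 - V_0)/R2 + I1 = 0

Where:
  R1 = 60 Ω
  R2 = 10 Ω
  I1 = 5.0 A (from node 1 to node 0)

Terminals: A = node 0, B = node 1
All resistors sit directly between nodes 0 and 1, so they are in parallel and share one voltage V; the full source current 5 A splits among them.
1/R_par = 1/60 + 1/10 = 0.1167 S  =>  R_par = 8.571 Ω
V = I × R_par = 5 × 8.571 = 42.86 V
I_R2 = V/R2 = 42.86/10 = 4.286 A

Final answer: 4.286 A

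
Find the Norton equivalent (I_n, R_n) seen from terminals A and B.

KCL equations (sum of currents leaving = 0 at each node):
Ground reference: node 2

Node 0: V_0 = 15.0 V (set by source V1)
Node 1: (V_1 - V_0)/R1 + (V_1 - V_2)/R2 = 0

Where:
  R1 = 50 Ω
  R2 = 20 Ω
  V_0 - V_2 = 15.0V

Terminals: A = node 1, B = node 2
Find the Thévenin equivalent first; then I_n = V_th/R_th and R_n = R_th.
Step 1 — V_th is the open-circuit voltage V_A - V_B (nothing connected across the terminals).
Nodal analysis, taking node 2 as the 0 V reference.
Source V1 fixes V_0 = 15 V.
KCL at each unknown node (sum of currents leaving = 0; resistances in Ω):
  Node 1: (V_1 - 15)/50 + (V_1 - 0)/20 = 0
Collecting terms: 0.07 × V_1 = 0.3  =>  V_1 = 4.286 V
V_th = V_1 - V_2 = 4.286 - 0 = 4.286 V
Step 2 — R_th: zero the source — replace V1 by a short circuit (node 2 merges into node 0) — and find the resistance seen between A (node 1) and B (node 0).
Reduce the network between node 1 (A) and node 0 (B) by series/parallel combination:
  Rp1 = R1 ‖ R2 (parallel, both between nodes 0 and 1) = 1/(1/50 + 1/20) = 14.29 Ω
R_th = 14.29 Ω
I_n = V_th/R_th = 4.286/14.29 = 0.3 A, and R_n = R_th = 14.29 Ω

Final answer: I_n = 0.3 A, R_n = 14.29 Ω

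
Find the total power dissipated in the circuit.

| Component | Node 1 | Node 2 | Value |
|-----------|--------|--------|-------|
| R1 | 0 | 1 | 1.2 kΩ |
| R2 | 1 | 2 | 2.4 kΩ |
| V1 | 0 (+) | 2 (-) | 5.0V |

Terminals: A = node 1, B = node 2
Nodal analysis, taking node 2 as the 0 V reference.
Source V1 fixes V_0 = 5 V.
KCL at each unknown node (sum of currents leaving = 0; resistances in Ω):
  Node 1: (V_1 - 5)/1200 + (V_1 - 0)/2400 = 0
Collecting terms: 0.00125 × V_1 = 0.004167  =>  V_1 = 3.333 V
Power in each resistor, P = (ΔV)²/R:
  P_R1 = (5 - 3.333)²/1200 = 0.002315 W
  P_R2 = (3.333 - 0)²/2400 = 0.00463 W
P_total = P_R1 + P_R2 = 0.006944 W

Final answer: 0.006944 W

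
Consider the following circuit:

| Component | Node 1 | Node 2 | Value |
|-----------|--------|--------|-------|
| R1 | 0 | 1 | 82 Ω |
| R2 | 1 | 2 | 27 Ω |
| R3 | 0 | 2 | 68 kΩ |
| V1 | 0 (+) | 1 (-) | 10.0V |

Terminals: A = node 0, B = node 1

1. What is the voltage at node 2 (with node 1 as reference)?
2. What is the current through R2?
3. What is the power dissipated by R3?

Nodal analysis, taking node 1 as the 0 V reference.
Source V1 fixes V_0 = 10 V.
KCL at each unknown node (sum of currents leaving = 0; resistances in Ω):
  Node 2: (V_2 - 0)/27 + (V_2 - 10)/68000 = 0
Collecting terms: 0.03705 × V_2 = 0.0001471  =>  V_2 = 0.003969 V
Part 1:
  Read off the nodal solution: V_2 = 0.003969 V
Part 2:
  I_R2 = (V_1 - V_2)/R2 = (0 - 0.003969)/27 = -0.000147 A
  Magnitude: I_R2 = 0.000147 A
Part 3:
  I_R3 = (V_0 - V_2)/R3 = (10 - 0.003969)/68000 = 0.000147 A
  P_R3 = I_R3² × R3 = (0.000147)² × 68000 = 0.001469 W

Final answers:
1. V_2 = 0.003969 V
2. I_R2 = 0.000147 A
3. P_R3 = 0.001469 W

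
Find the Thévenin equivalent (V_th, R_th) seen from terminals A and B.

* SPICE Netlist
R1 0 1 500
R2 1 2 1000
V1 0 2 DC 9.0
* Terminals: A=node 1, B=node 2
Step 1 — V_th is the open-circuit voltage V_A - V_B (nothing connected across the terminals).
Nodal analysis, taking node 2 as the 0 V reference.
Source V1 fixes V_0 = 9 V.
KCL at each unknown node (sum of currents leaving = 0; resistances in Ω):
  Node 1: (V_1 - 9)/500 + (V_1 - 0)/1000 = 0
Collecting terms: 0.003 × V_1 = 0.018  =>  V_1 = 6 V
V_th = V_1 - V_2 = 6 - 0 = 6 V
Step 2 — R_th: zero the source — replace V1 by a short circuit (node 2 merges into node 0) — and find the resistance seen between A (node 1) and B (node 0).
Reduce the network between node 1 (A) and node 0 (B) by series/parallel combination:
  Rp1 = R1 ‖ R2 (parallel, both between nodes 0 and 1) = 1/(1/500 + 1/1000) = 333.3 Ω
R_th = 333.3 Ω

Final answer: V_th = 6 V, R_th = 333.3 Ω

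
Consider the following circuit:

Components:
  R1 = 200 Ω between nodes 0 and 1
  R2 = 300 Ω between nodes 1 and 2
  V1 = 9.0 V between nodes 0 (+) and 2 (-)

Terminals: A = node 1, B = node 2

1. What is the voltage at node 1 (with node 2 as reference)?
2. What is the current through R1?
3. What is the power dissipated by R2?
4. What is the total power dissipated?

Nodal analysis, taking node 2 as the 0 V reference.
Source V1 fixes V_0 = 9 V.
KCL at each unknown node (sum of currents leaving = 0; resistances in Ω):
  Node 1: (V_1 - 9)/200 + (V_1 - 0)/300 = 0
Collecting terms: 0.008333 × V_1 = 0.045  =>  V_1 = 5.4 V
Part 1:
  Read off the nodal solution: V_1 = 5.4 V
Part 2:
  I_R1 = (V_0 - V_1)/R1 = (9 - 5.4)/200 = 0.018 A
  Magnitude: I_R1 = 0.018 A
Part 3:
  I_R2 = (V_1 - V_2)/R2 = (5.4 - 0)/300 = 0.018 A
  P_R2 = I_R2² × R2 = (0.018)² × 300 = 0.0972 W
Part 4:
  Power in each resistor, P = (ΔV)²/R:
    P_R1 = (9 - 5.4)²/200 = 0.0648 W
    P_R2 = (5.4 - 0)²/300 = 0.0972 W
  P_total = P_R1 + P_R2 = 0.162 W

Final answers:
1. V_1 = 5.4 V
2. I_R1 = 0.018 A
3. P_R2 = 0.0972 W
4. P_total = 0.162 W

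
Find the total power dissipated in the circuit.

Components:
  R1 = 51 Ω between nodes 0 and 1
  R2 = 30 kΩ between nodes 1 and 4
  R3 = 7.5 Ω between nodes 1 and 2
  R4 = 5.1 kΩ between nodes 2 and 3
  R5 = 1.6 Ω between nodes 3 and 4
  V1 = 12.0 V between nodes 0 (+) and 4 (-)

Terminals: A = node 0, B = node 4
Nodal analysis, taking node 4 as the 0 V reference.
Source V1 fixes V_0 = 12 V.
KCL at each unknown node (sum of currents leaving = 0; resistances in Ω):
  Node 1: (V_1 - 12)/51 + (V_1 - 0)/30000 + (V_1 - V_2)/7.5 = 0
  Node 2: (V_2 - V_1)/7.5 + (V_2 - V_3)/5100 = 0
  Node 3: (V_3 - V_2)/5100 + (V_3 - 0)/1.6 = 0
Collecting terms (coefficients in siemens):
  0.153·V_1 - 0.1333·V_2 = 0.2353
  0.1335·V_2 - 0.1333·V_1 - 0.0001961·V_3 = 0
  0.6252·V_3 - 0.0001961·V_2 = 0
Solving these 3 simultaneous equations (Gaussian elimination) gives:
  V_1 = 11.86 V, V_2 = 11.84 V, V_3 = 0.003715 V
Power in each resistor, P = (ΔV)²/R:
  P_R1 = (12 - 11.86)²/51 = 0.0003765 W
  P_R2 = (11.86 - 0)²/30000 = 0.00469 W
  P_R3 = (11.86 - 11.84)²/7.5 = 0.00004042 W
  P_R4 = (11.84 - 0.003715)²/5100 = 0.02749 W
  P_R5 = (0.003715 - 0)²/1.6 = 0.000008624 W
P_total = P_R1 + P_R2 + P_R3 + P_R4 + P_R5 = 0.0326 W

Final answer: 0.0326 W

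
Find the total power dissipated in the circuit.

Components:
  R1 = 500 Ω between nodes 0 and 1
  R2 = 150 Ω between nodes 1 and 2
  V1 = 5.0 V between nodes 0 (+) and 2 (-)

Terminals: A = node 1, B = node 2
Nodal analysis, taking node 2 as the 0 V reference.
Source V1 fixes V_0 = 5 V.
KCL at each unknown node (sum of currents leaving = 0; resistances in Ω):
  Node 1: (V_1 - 5)/500 + (V_1 - 0)/150 = 0
Collecting terms: 0.008667 × V_1 = 0.01  =>  V_1 = 1.154 V
Power in each resistor, P = (ΔV)²/R:
  P_R1 = (5 - 1.154)²/500 = 0.02959 W
  P_R2 = (1.154 - 0)²/150 = 0.008876 W
P_total = P_R1 + P_R2 = 0.03846 W

Final answer: 0.03846 W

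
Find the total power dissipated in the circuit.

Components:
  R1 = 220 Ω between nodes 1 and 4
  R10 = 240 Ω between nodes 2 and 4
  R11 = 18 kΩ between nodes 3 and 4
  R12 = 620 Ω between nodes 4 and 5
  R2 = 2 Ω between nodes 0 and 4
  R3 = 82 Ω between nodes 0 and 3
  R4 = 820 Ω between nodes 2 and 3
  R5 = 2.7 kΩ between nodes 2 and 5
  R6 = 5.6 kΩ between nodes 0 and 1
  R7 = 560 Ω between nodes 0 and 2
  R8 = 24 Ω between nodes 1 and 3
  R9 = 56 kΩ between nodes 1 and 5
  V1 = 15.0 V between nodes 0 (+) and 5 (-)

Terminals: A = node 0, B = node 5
Nodal analysis, taking node 5 as the 0 V reference.
Source V1 fixes V_0 = 15 V.
KCL at each unknown node (sum of currents leaving = 0; resistances in Ω):
  Node 1: (V_1 - V_4)/220 + (V_1 - 15)/5600 + (V_1 - V_3)/24 + (V_1 - 0)/56000 = 0
  Node 2: (V_2 - V_3)/820 + (V_2 - 0)/2700 + (V_2 - 15)/560 + (V_2 - V_4)/240 = 0
  Node 3: (V_3 - 15)/82 + (V_3 - V_2)/820 + (V_3 - V_1)/24 + (V_3 - V_4)/18000 = 0
  Node 4: (V_4 - V_1)/220 + (V_4 - 15)/2 + (V_4 - V_2)/240 + (V_4 - V_3)/18000 + (V_4 - 0)/620 = 0
Collecting terms (coefficients in siemens):
  0.04641·V_1 - 0.04167·V_3 - 0.004545·V_4 = 0.002679
  0.007542·V_2 - 0.00122·V_3 - 0.004167·V_4 = 0.02679
  0.05514·V_3 - 0.04167·V_1 - 0.00122·V_2 - 0.00005556·V_4 = 0.1829
  0.5104·V_4 - 0.004545·V_1 - 0.004167·V_2 - 0.00005556·V_3 = 7.5
Solving these 4 simultaneous equations (Gaussian elimination) gives:
  V_1 = 14.92 V, V_2 = 14.22 V, V_3 = 14.92 V, V_4 = 14.95 V
Power in each resistor, P = (ΔV)²/R:
  P_R1 = (14.92 - 14.95)²/220 = 0.000003653 W
  P_R2 = (15 - 14.95)²/2 = 0.001486 W
  P_R3 = (15 - 14.92)²/82 = 0.00007789 W
  P_R4 = (14.22 - 14.92)²/820 = 0.0005971 W
  P_R5 = (14.22 - 0)²/2700 = 0.0749 W
  P_R6 = (15 - 14.92)²/5600 = 0.000001226 W
  P_R7 = (15 - 14.22)²/560 = 0.001085 W
  P_R8 = (14.92 - 14.92)²/24 = 0.0000003614 W
  P_R9 = (14.92 - 0)²/56000 = 0.003974 W
  P_R10 = (14.22 - 14.95)²/240 = 0.002191 W
  P_R11 = (14.92 - 14.95)²/18000 = 0.00000003585 W
  P_R12 = (14.95 - 0)²/620 = 0.3603 W
P_total = P_R1 + P_R2 + P_R3 + P_R4 + P_R5 + P_R6 + P_R7 + P_R8 + P_R9 + P_R10 + P_R11 + P_R12 = 0.4446 W

Final answer: 0.4446 W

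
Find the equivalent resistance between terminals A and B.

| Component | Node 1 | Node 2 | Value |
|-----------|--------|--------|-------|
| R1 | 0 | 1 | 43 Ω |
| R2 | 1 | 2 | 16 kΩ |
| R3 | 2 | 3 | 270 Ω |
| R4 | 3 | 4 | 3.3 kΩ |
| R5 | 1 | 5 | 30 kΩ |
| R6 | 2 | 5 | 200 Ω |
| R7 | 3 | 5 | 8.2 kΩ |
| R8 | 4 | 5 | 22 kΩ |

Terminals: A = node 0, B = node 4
The network is not a plain series/parallel combination. Inject a 1 A test current into terminal A (node 0) and return it from terminal B (node 4); then R_eq = V_A / (1 A).
Nodal analysis, taking node 4 as the 0 V reference.
Current source I_test pushes 1 A into node 0 and draws it out of node 4.
KCL at each unknown node (sum of currents leaving = 0; resistances in Ω):
  Node 0: (V_0 - V_1)/43 - 1 = 0
  Node 1: (V_1 - V_0)/43 + (V_1 - V_2)/16000 + (V_1 - V_5)/30000 = 0
  Node 2: (V_2 - V_1)/16000 + (V_2 - V_3)/270 + (V_2 - V_5)/200 = 0
  Node 3: (V_3 - V_2)/270 + (V_3 - 0)/3300 + (V_3 - V_5)/8200 = 0
  Node 5: (V_5 - V_1)/30000 + (V_5 - V_2)/200 + (V_5 - V_3)/8200 + (V_5 - 0)/22000 = 0
Collecting terms (coefficients in siemens):
  0.02326·V_0 - 0.02326·V_1 = 1
  0.02335·V_1 - 0.02326·V_0 - 0.0000625·V_2 - 0.00003333·V_5 = 0
  0.008766·V_2 - 0.0000625·V_1 - 0.003704·V_3 - 0.005·V_5 = 0
  0.004129·V_3 - 0.003704·V_2 - 0.000122·V_5 = 0
  0.005201·V_5 - 0.00003333·V_1 - 0.005·V_2 - 0.000122·V_3 = 0
Solving these 5 simultaneous equations (Gaussian elimination) gives:
  V_0 = 13550 V, V_1 = 13510 V, V_2 = 3059 V, V_3 = 2836 V
  V_5 = 3094 V
R_eq = V_0 / 1 A = 13550 Ω = 13.55 kΩ

Final answer: 13.55 kΩ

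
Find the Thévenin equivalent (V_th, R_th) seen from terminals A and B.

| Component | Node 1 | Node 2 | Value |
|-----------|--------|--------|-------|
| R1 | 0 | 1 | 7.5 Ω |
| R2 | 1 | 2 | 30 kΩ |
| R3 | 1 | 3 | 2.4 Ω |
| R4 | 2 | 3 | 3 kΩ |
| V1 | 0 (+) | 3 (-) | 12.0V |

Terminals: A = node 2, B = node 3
Step 1 — V_th is the open-circuit voltage V_A - V_B (nothing connected across the terminals).
Nodal analysis, taking node 3 as the 0 V reference.
Source V1 fixes V_0 = 12 V.
KCL at each unknown node (sum of currents leaving = 0; resistances in Ω):
  Node 1: (V_1 - 12)/7.5 + (V_1 - V_2)/30000 + (V_1 - 0)/2.4 = 0
  Node 2: (V_2 - V_1)/30000 + (V_2 - 0)/3000 = 0
Collecting terms (coefficients in siemens):
  0.55·V_1 - 0.00003333·V_2 = 1.6
  0.0003667·V_2 - 0.00003333·V_1 = 0
Determinant D = (0.55)(0.0003667) - (-0.00003333)(-0.00003333) = 0.0002017
V_1 = [(1.6)(0.0003667) - (-0.00003333)(0)]/D = 2.909 V
V_2 = [(0.55)(0) - (1.6)(-0.00003333)]/D = 0.2644 V
V_th = V_2 - V_3 = 0.2644 - 0 = 0.2644 V
Step 2 — R_th: zero the source — replace V1 by a short circuit (node 3 merges into node 0) — and find the resistance seen between A (node 2) and B (node 0).
Reduce the network between node 2 (A) and node 0 (B) by series/parallel combination:
  Rp1 = R1 ‖ R3 (parallel, both between nodes 0 and 1) = 1/(1/7.5 + 1/2.4) = 1.818 Ω
  Rs1 = R2 + Rp1 (series, joined only at node 1) = 30000 + 1.818 = 30000 Ω
  Rp2 = R4 ‖ Rs1 (parallel, both between nodes 0 and 2) = 1/(1/3000 + 1/30000) = 2727 Ω
R_th = 2.727 kΩ

Final answer: V_th = 0.2644 V, R_th = 2.727 kΩ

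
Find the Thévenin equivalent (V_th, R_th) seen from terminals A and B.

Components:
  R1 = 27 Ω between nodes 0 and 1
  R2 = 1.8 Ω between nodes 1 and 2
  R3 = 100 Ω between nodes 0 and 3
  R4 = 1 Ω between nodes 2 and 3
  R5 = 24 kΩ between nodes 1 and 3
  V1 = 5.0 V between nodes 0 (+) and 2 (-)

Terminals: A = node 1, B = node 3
Step 1 — V_th is the open-circuit voltage V_A - V_B (nothing connected across the terminals).
Nodal analysis, taking node 2 as the 0 V reference.
Source V1 fixes V_0 = 5 V.
KCL at each unknown node (sum of currents leaving = 0; resistances in Ω):
  Node 1: (V_1 - 5)/27 + (V_1 - 0)/1.8 + (V_1 - V_3)/24000 = 0
  Node 3: (V_3 - 5)/100 + (V_3 - 0)/1 + (V_3 - V_1)/24000 = 0
Collecting terms (coefficients in siemens):
  0.5926·V_1 - 0.00004167·V_3 = 0.1852
  1.01·V_3 - 0.00004167·V_1 = 0.05
Determinant D = (0.5926)(1.01) - (-0.00004167)(-0.00004167) = 0.5986
V_1 = [(0.1852)(1.01) - (-0.00004167)(0.05)]/D = 0.3125 V
V_3 = [(0.5926)(0.05) - (0.1852)(-0.00004167)]/D = 0.04952 V
V_th = V_1 - V_3 = 0.3125 - 0.04952 = 0.263 V
Step 2 — R_th: zero the source — replace V1 by a short circuit (node 2 merges into node 0) — and find the resistance seen between A (node 1) and B (node 3).
Reduce the network between node 1 (A) and node 3 (B) by series/parallel combination:
  Rp1 = R1 ‖ R2 (parallel, both between nodes 0 and 1) = 1/(1/27 + 1/1.8) = 1.688 Ω
  Rp2 = R3 ‖ R4 (parallel, both between nodes 0 and 3) = 1/(1/100 + 1/1) = 0.9901 Ω
  Rs1 = Rp1 + Rp2 (series, joined only at node 0) = 1.688 + 0.9901 = 2.678 Ω
  Rp3 = R5 ‖ Rs1 (parallel, both between nodes 1 and 3) = 1/(1/24000 + 1/2.678) = 2.677 Ω
R_th = 2.677 Ω

Final answer: V_th = 0.263 V, R_th = 2.677 Ω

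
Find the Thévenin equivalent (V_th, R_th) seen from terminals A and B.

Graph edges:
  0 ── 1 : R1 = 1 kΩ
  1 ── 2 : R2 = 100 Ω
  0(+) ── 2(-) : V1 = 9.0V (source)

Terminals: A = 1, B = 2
Step 1 — V_th is the open-circuit voltage V_A - V_B (nothing connected across the terminals).
Nodal analysis, taking node 2 as the 0 V reference.
Source V1 fixes V_0 = 9 V.
KCL at each unknown node (sum of currents leaving = 0; resistances in Ω):
  Node 1: (V_1 - 9)/1000 + (V_1 - 0)/100 = 0
Collecting terms: 0.011 × V_1 = 0.009  =>  V_1 = 0.8182 V
V_th = V_1 - V_2 = 0.8182 - 0 = 0.8182 V
Step 2 — R_th: zero the source — replace V1 by a short circuit (node 2 merges into node 0) — and find the resistance seen between A (node 1) and B (node 0).
Reduce the network between node 1 (A) and node 0 (B) by series/parallel combination:
  Rp1 = R1 ‖ R2 (parallel, both between nodes 0 and 1) = 1/(1/1000 + 1/100) = 90.91 Ω
R_th = 90.91 Ω

Final answer: V_th = 0.8182 V, R_th = 90.91 Ω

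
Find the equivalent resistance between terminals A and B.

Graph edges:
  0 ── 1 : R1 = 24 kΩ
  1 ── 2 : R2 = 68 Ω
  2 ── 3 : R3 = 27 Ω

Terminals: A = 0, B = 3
Reduce the network between node 0 (A) and node 3 (B) by series/parallel combination:
  Rs1 = R1 + R2 (series, joined only at node 1) = 24000 + 68 = 24070 Ω
  Rs2 = R3 + Rs1 (series, joined only at node 2) = 27 + 24070 = 24100 Ω
R_eq = 24.09 kΩ

Final answer: 24.09 kΩ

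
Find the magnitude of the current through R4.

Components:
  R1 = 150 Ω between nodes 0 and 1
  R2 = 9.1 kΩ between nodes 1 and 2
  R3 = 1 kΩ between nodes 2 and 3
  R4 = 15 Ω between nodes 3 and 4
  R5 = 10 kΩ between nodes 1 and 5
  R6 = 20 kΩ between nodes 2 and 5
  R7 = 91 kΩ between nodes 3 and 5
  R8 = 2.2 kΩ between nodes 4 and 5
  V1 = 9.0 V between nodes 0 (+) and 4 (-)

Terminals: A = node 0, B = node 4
Nodal analysis, taking node 4 as the 0 V reference.
Source V1 fixes V_0 = 9 V.
KCL at each unknown node (sum of currents leaving = 0; resistances in Ω):
  Node 1: (V_1 - 9)/150 + (V_1 - V_2)/9100 + (V_1 - V_5)/10000 = 0
  Node 2: (V_2 - V_1)/9100 + (V_2 - V_3)/1000 + (V_2 - V_5)/20000 = 0
  Node 3: (V_3 - V_2)/1000 + (V_3 - 0)/15 + (V_3 - V_5)/91000 = 0
  Node 5: (V_5 - V_1)/10000 + (V_5 - V_2)/20000 + (V_5 - V_3)/91000 + (V_5 - 0)/2200 = 0
Collecting terms (coefficients in siemens):
  0.006877·V_1 - 0.0001099·V_2 - 0.0001·V_5 = 0.06
  0.00116·V_2 - 0.0001099·V_1 - 0.001·V_3 - 0.00005·V_5 = 0
  0.06768·V_3 - 0.001·V_2 - 0.00001099·V_5 = 0
  0.0006155·V_5 - 0.0001·V_1 - 0.00005·V_2 - 0.00001099·V_3 = 0
Solving these 4 simultaneous equations (Gaussian elimination) gives:
  V_1 = 8.762 V, V_2 = 0.9064 V, V_3 = 0.01364 V, V_5 = 1.497 V
I_R4 = (V_3 - V_4)/R4 = (0.01364 - 0)/15 = 0.0009091 A
|I_R4| = 0.0009091 A

Final answer: |I_R4| = 0.0009091 A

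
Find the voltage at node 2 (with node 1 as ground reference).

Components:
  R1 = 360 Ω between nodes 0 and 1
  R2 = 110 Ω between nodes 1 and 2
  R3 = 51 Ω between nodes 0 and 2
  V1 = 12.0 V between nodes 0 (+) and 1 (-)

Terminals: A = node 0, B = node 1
Nodal analysis, taking node 1 as the 0 V reference.
Source V1 fixes V_0 = 12 V.
KCL at each unknown node (sum of currents leaving = 0; resistances in Ω):
  Node 2: (V_2 - 0)/110 + (V_2 - 12)/51 = 0
Collecting terms: 0.0287 × V_2 = 0.2353  =>  V_2 = 8.199 V
The requested potential is V_2 = 8.199 V.

Final answer: V_2 = 8.199 V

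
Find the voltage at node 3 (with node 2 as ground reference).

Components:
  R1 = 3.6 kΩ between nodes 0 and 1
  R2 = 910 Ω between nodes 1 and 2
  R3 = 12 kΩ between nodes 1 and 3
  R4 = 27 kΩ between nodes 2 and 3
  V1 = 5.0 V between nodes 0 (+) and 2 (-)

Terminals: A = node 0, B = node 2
Nodal analysis, taking node 2 as the 0 V reference.
Source V1 fixes V_0 = 5 V.
KCL at each unknown node (sum of currents leaving = 0; resistances in Ω):
  Node 1: (V_1 - 5)/3600 + (V_1 - 0)/910 + (V_1 - V_3)/12000 = 0
  Node 3: (V_3 - V_1)/12000 + (V_3 - 0)/27000 = 0
Collecting terms (coefficients in siemens):
  0.00146·V_1 - 0.00008333·V_3 = 0.001389
  0.0001204·V_3 - 0.00008333·V_1 = 0
Determinant D = (0.00146)(0.0001204) - (-0.00008333)(-0.00008333) = 0.0000001688
V_1 = [(0.001389)(0.0001204) - (-0.00008333)(0)]/D = 0.9904 V
V_3 = [(0.00146)(0) - (0.001389)(-0.00008333)]/D = 0.6857 V
The requested potential is V_3 = 0.6857 V.

Final answer: V_3 = 0.6857 V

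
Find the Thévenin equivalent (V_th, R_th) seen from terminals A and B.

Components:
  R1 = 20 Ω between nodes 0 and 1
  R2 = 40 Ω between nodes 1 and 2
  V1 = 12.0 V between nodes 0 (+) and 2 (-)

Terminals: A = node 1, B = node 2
Step 1 — V_th is the open-circuit voltage V_A - V_B (nothing connected across the terminals).
Nodal analysis, taking node 2 as the 0 V reference.
Source V1 fixes V_0 = 12 V.
KCL at each unknown node (sum of currents leaving = 0; resistances in Ω):
  Node 1: (V_1 - 12)/20 + (V_1 - 0)/40 = 0
Collecting terms: 0.075 × V_1 = 0.6  =>  V_1 = 8 V
V_th = V_1 - V_2 = 8 - 0 = 8 V
Step 2 — R_th: zero the source — replace V1 by a short circuit (node 2 merges into node 0) — and find the resistance seen between A (node 1) and B (node 0).
Reduce the network between node 1 (A) and node 0 (B) by series/parallel combination:
  Rp1 = R1 ‖ R2 (parallel, both between nodes 0 and 1) = 1/(1/20 + 1/40) = 13.33 Ω
R_th = 13.33 Ω

Final answer: V_th = 8 V, R_th = 13.33 Ω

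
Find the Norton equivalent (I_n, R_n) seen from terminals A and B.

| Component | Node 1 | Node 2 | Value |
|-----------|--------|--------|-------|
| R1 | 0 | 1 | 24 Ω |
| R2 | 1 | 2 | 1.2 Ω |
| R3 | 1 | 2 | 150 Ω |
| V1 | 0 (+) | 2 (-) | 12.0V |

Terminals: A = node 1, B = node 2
Find the Thévenin equivalent first; then I_n = V_th/R_th and R_n = R_th.
Step 1 — V_th is the open-circuit voltage V_A - V_B (nothing connected across the terminals).
Nodal analysis, taking node 2 as the 0 V reference.
Source V1 fixes V_0 = 12 V.
KCL at each unknown node (sum of currents leaving = 0; resistances in Ω):
  Node 1: (V_1 - 12)/24 + (V_1 - 0)/1.2 + (V_1 - 0)/150 = 0
Collecting terms: 0.8817 × V_1 = 0.5  =>  V_1 = 0.5671 V
V_th = V_1 - V_2 = 0.5671 - 0 = 0.5671 V
Step 2 — R_th: zero the source — replace V1 by a short circuit (node 2 merges into node 0) — and find the resistance seen between A (node 1) and B (node 0).
Reduce the network between node 1 (A) and node 0 (B) by series/parallel combination:
  Rp1 = R1 ‖ R2 ‖ R3 (parallel, all between nodes 0 and 1) = 1/(1/24 + 1/1.2 + 1/150) = 1.134 Ω
R_th = 1.134 Ω
I_n = V_th/R_th = 0.5671/1.134 = 0.5 A, and R_n = R_th = 1.134 Ω

Final answer: I_n = 0.5 A, R_n = 1.134 Ω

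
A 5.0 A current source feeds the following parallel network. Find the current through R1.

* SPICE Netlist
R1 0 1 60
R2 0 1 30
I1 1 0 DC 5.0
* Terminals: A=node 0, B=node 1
All resistors sit directly between nodes 0 and 1, so they are in parallel and share one voltage V; the full source current 5 A splits among them.
1/R_par = 1/60 + 1/30 = 0.05 S  =>  R_par = 20 Ω
V = I × R_par = 5 × 20 = 100 V
I_R1 = V/R1 = 100/60 = 1.667 A

Final answer: 1.667 A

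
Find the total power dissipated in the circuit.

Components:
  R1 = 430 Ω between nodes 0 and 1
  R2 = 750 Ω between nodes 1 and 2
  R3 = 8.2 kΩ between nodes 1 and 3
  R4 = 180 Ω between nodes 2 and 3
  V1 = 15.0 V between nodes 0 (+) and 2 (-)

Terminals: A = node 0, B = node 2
Nodal analysis, taking node 2 as the 0 V reference.
Source V1 fixes V_0 = 15 V.
KCL at each unknown node (sum of currents leaving = 0; resistances in Ω):
  Node 1: (V_1 - 15)/430 + (V_1 - 0)/750 + (V_1 - V_3)/8200 = 0
  Node 3: (V_3 - V_1)/8200 + (V_3 - 0)/180 = 0
Collecting terms (coefficients in siemens):
  0.003781·V_1 - 0.000122·V_3 = 0.03488
  0.005678·V_3 - 0.000122·V_1 = 0
Determinant D = (0.003781)(0.005678) - (-0.000122)(-0.000122) = 0.00002145
V_1 = [(0.03488)(0.005678) - (-0.000122)(0)]/D = 9.233 V
V_3 = [(0.003781)(0) - (0.03488)(-0.000122)]/D = 0.1983 V
Power in each resistor, P = (ΔV)²/R:
  P_R1 = (15 - 9.233)²/430 = 0.07735 W
  P_R2 = (9.233 - 0)²/750 = 0.1137 W
  P_R3 = (9.233 - 0.1983)²/8200 = 0.009954 W
  P_R4 = (0 - 0.1983)²/180 = 0.0002185 W
P_total = P_R1 + P_R2 + P_R3 + P_R4 = 0.2012 W

Final answer: 0.2012 W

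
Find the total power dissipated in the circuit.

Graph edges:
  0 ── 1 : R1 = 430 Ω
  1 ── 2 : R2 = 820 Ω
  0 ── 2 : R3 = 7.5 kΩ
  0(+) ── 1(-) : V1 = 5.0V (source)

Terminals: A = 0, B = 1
Nodal analysis, taking node 1 as the 0 V reference.
Source V1 fixes V_0 = 5 V.
KCL at each unknown node (sum of currents leaving = 0; resistances in Ω):
  Node 2: (V_2 - 0)/820 + (V_2 - 5)/7500 = 0
Collecting terms: 0.001353 × V_2 = 0.0006667  =>  V_2 = 0.4928 V
Power in each resistor, P = (ΔV)²/R:
  P_R1 = (5 - 0)²/430 = 0.05814 W
  P_R2 = (0 - 0.4928)²/820 = 0.0002961 W
  P_R3 = (5 - 0.4928)²/7500 = 0.002709 W
P_total = P_R1 + P_R2 + P_R3 = 0.06114 W

Final answer: 0.06114 W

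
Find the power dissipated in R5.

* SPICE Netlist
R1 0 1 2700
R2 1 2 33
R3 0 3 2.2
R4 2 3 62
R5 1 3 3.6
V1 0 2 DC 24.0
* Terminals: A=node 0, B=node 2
Nodal analysis, taking node 2 as the 0 V reference.
Source V1 fixes V_0 = 24 V.
KCL at each unknown node (sum of currents leaving = 0; resistances in Ω):
  Node 1: (V_1 - 24)/2700 + (V_1 - 0)/33 + (V_1 - V_3)/3.6 = 0
  Node 3: (V_3 - 24)/2.2 + (V_3 - 0)/62 + (V_3 - V_1)/3.6 = 0
Collecting terms (coefficients in siemens):
  0.3085·V_1 - 0.2778·V_3 = 0.008889
  0.7485·V_3 - 0.2778·V_1 = 10.91
Determinant D = (0.3085)(0.7485) - (-0.2778)(-0.2778) = 0.1537
V_1 = [(0.008889)(0.7485) - (-0.2778)(10.91)]/D = 19.76 V
V_3 = [(0.3085)(10.91) - (0.008889)(-0.2778)]/D = 21.91 V
I_R5 = (V_1 - V_3)/R5 = (19.76 - 21.91)/3.6 = -0.5972 A
P_R5 = I_R5² × R5 = (-0.5972)² × 3.6 = 1.284 W

Final answer: 1.284 W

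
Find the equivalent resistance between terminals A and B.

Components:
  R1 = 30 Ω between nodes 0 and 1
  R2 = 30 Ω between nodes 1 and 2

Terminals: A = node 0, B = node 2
Reduce the network between node 0 (A) and node 2 (B) by series/parallel combination:
  Rs1 = R1 + R2 (series, joined only at node 1) = 30 + 30 = 60 Ω
R_eq = 60 Ω

Final answer: 60 Ω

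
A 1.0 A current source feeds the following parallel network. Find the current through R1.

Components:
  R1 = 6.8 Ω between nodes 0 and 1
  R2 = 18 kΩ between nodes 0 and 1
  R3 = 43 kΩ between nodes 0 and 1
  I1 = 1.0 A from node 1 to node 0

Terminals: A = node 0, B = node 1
All resistors sit directly between nodes 0 and 1, so they are in parallel and share one voltage V; the full source current 1 A splits among them.
1/R_par = 1/6.8 + 1/18000 + 1/43000 = 0.1471 S  =>  R_par = 6.796 Ω
V = I × R_par = 1 × 6.796 = 6.796 V
I_R1 = V/R1 = 6.796/6.8 = 0.9995 A

Final answer: 0.9995 A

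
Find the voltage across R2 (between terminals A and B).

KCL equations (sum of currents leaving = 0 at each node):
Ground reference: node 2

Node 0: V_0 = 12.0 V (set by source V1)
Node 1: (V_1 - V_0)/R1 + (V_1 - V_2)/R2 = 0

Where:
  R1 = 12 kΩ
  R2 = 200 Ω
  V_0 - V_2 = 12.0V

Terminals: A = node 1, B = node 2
R1 and R2 are in series across V1 (node 0 → node 1 → node 2), and the output A–B is taken across R2, so this is a voltage divider.
Series current: I = V1/(R1 + R2) = 12/(12000 + 200) = 12/12200 = 0.0009836 A
V_R2 = I × R2 = V1 × R2/(R1 + R2) = 12 × 200/12200 = 0.1967 V

Final answer: 0.1967 V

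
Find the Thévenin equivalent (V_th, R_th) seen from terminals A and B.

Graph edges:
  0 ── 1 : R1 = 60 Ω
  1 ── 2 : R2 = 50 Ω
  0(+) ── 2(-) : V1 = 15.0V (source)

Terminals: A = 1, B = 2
Step 1 — V_th is the open-circuit voltage V_A - V_B (nothing connected across the terminals).
Nodal analysis, taking node 2 as the 0 V reference.
Source V1 fixes V_0 = 15 V.
KCL at each unknown node (sum of currents leaving = 0; resistances in Ω):
  Node 1: (V_1 - 15)/60 + (V_1 - 0)/50 = 0
Collecting terms: 0.03667 × V_1 = 0.25  =>  V_1 = 6.818 V
V_th = V_1 - V_2 = 6.818 - 0 = 6.818 V
Step 2 — R_th: zero the source — replace V1 by a short circuit (node 2 merges into node 0) — and find the resistance seen between A (node 1) and B (node 0).
Reduce the network between node 1 (A) and node 0 (B) by series/parallel combination:
  Rp1 = R1 ‖ R2 (parallel, both between nodes 0 and 1) = 1/(1/60 + 1/50) = 27.27 Ω
R_th = 27.27 Ω

Final answer: V_th = 6.818 V, R_th = 27.27 Ω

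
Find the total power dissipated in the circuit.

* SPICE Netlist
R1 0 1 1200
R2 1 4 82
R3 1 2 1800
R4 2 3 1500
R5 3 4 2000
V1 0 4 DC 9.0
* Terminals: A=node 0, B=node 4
Nodal analysis, taking node 4 as the 0 V reference.
Source V1 fixes V_0 = 9 V.
KCL at each unknown node (sum of currents leaving = 0; resistances in Ω):
  Node 1: (V_1 - 9)/1200 + (V_1 - 0)/82 + (V_1 - V_2)/1800 = 0
  Node 2: (V_2 - V_1)/1800 + (V_2 - V_3)/1500 = 0
  Node 3: (V_3 - V_2)/1500 + (V_3 - 0)/2000 = 0
Collecting terms (coefficients in siemens):
  0.01358·V_1 - 0.0005556·V_2 = 0.0075
  0.001222·V_2 - 0.0005556·V_1 - 0.0006667·V_3 = 0
  0.001167·V_3 - 0.0006667·V_2 = 0
Solving these 3 simultaneous equations (Gaussian elimination) gives:
  V_1 = 0.5674 V, V_2 = 0.3747 V, V_3 = 0.2141 V
Power in each resistor, P = (ΔV)²/R:
  P_R1 = (9 - 0.5674)²/1200 = 0.05926 W
  P_R2 = (0.5674 - 0)²/82 = 0.003927 W
  P_R3 = (0.5674 - 0.3747)²/1800 = 0.00002063 W
  P_R4 = (0.3747 - 0.2141)²/1500 = 0.00001719 W
  P_R5 = (0.2141 - 0)²/2000 = 0.00002293 W
P_total = P_R1 + P_R2 + P_R3 + P_R4 + P_R5 = 0.06324 W

Final answer: 0.06324 W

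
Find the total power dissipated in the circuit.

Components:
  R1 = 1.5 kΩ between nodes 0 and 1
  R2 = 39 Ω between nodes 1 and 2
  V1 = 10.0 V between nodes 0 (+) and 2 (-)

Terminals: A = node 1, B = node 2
Nodal analysis, taking node 2 as the 0 V reference.
Source V1 fixes V_0 = 10 V.
KCL at each unknown node (sum of currents leaving = 0; resistances in Ω):
  Node 1: (V_1 - 10)/1500 + (V_1 - 0)/39 = 0
Collecting terms: 0.02631 × V_1 = 0.006667  =>  V_1 = 0.2534 V
Power in each resistor, P = (ΔV)²/R:
  P_R1 = (10 - 0.2534)²/1500 = 0.06333 W
  P_R2 = (0.2534 - 0)²/39 = 0.001647 W
P_total = P_R1 + P_R2 = 0.06498 W

Final answer: 0.06498 W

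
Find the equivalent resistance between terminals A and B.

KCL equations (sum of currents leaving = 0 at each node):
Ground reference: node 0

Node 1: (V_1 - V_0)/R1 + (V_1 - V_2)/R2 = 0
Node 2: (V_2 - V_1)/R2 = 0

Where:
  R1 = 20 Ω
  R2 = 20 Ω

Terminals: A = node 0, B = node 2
Reduce the network between node 0 (A) and node 2 (B) by series/parallel combination:
  Rs1 = R1 + R2 (series, joined only at node 1) = 20 + 20 = 40 Ω
R_eq = 40 Ω

Final answer: 40 Ω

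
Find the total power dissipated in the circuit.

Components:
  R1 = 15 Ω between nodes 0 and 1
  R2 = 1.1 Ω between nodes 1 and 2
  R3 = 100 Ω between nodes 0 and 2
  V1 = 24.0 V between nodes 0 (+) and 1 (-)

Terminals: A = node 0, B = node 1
Nodal analysis, taking node 1 as the 0 V reference.
Source V1 fixes V_0 = 24 V.
KCL at each unknown node (sum of currents leaving = 0; resistances in Ω):
  Node 2: (V_2 - 0)/1.1 + (V_2 - 24)/100 = 0
Collecting terms: 0.9191 × V_2 = 0.24  =>  V_2 = 0.2611 V
Power in each resistor, P = (ΔV)²/R:
  P_R1 = (24 - 0)²/15 = 38.4 W
  P_R2 = (0 - 0.2611)²/1.1 = 0.06199 W
  P_R3 = (24 - 0.2611)²/100 = 5.635 W
P_total = P_R1 + P_R2 + P_R3 = 44.1 W

Final answer: 44.1 W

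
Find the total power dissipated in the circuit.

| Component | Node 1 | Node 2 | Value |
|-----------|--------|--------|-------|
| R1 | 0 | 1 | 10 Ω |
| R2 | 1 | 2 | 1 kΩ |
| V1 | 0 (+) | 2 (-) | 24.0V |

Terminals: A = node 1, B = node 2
Nodal analysis, taking node 2 as the 0 V reference.
Source V1 fixes V_0 = 24 V.
KCL at each unknown node (sum of currents leaving = 0; resistances in Ω):
  Node 1: (V_1 - 24)/10 + (V_1 - 0)/1000 = 0
Collecting terms: 0.101 × V_1 = 2.4  =>  V_1 = 23.76 V
Power in each resistor, P = (ΔV)²/R:
  P_R1 = (24 - 23.76)²/10 = 0.005647 W
  P_R2 = (23.76 - 0)²/1000 = 0.5647 W
P_total = P_R1 + P_R2 = 0.5703 W

Final answer: 0.5703 W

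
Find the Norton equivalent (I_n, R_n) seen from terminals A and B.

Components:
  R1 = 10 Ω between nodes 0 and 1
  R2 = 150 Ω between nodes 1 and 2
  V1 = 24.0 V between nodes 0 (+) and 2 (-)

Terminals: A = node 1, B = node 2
Find the Thévenin equivalent first; then I_n = V_th/R_th and R_n = R_th.
Step 1 — V_th is the open-circuit voltage V_A - V_B (nothing connected across the terminals).
Nodal analysis, taking node 2 as the 0 V reference.
Source V1 fixes V_0 = 24 V.
KCL at each unknown node (sum of currents leaving = 0; resistances in Ω):
  Node 1: (V_1 - 24)/10 + (V_1 - 0)/150 = 0
Collecting terms: 0.1067 × V_1 = 2.4  =>  V_1 = 22.5 V
V_th = V_1 - V_2 = 22.5 - 0 = 22.5 V
Step 2 — R_th: zero the source — replace V1 by a short circuit (node 2 merges into node 0) — and find the resistance seen between A (node 1) and B (node 0).
Reduce the network between node 1 (A) and node 0 (B) by series/parallel combination:
  Rp1 = R1 ‖ R2 (parallel, both between nodes 0 and 1) = 1/(1/10 + 1/150) = 9.375 Ω
R_th = 9.375 Ω
I_n = V_th/R_th = 22.5/9.375 = 2.4 A, and R_n = R_th = 9.375 Ω

Final answer: I_n = 2.4 A, R_n = 9.375 Ω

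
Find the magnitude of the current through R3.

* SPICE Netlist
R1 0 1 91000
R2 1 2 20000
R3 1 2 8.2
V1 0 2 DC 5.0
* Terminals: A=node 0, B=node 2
Nodal analysis, taking node 2 as the 0 V reference.
Source V1 fixes V_0 = 5 V.
KCL at each unknown node (sum of currents leaving = 0; resistances in Ω):
  Node 1: (V_1 - 5)/91000 + (V_1 - 0)/20000 + (V_1 - 0)/8.2 = 0
Collecting terms: 0.122 × V_1 = 0.00005495  =>  V_1 = 0.0004503 V
I_R3 = (V_1 - V_2)/R3 = (0.0004503 - 0)/8.2 = 0.00005492 A
|I_R3| = 0.00005492 A

Final answer: |I_R3| = 5.492e-05 A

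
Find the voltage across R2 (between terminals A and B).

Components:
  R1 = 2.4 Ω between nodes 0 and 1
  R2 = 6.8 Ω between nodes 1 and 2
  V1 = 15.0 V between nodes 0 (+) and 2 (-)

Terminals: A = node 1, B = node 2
R1 and R2 are in series across V1 (node 0 → node 1 → node 2), and the output A–B is taken across R2, so this is a voltage divider.
Series current: I = V1/(R1 + R2) = 15/(2.4 + 6.8) = 15/9.2 = 1.63 A
V_R2 = I × R2 = V1 × R2/(R1 + R2) = 15 × 6.8/9.2 = 11.09 V

Final answer: 11.09 V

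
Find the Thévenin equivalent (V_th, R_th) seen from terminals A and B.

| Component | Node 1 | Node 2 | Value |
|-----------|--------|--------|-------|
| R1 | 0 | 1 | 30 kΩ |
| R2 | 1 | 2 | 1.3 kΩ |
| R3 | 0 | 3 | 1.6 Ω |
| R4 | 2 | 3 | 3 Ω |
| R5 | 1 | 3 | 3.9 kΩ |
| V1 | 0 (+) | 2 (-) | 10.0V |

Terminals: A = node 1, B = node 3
Step 1 — V_th is the open-circuit voltage V_A - V_B (nothing connected across the terminals).
Nodal analysis, taking node 2 as the 0 V reference.
Source V1 fixes V_0 = 10 V.
KCL at each unknown node (sum of currents leaving = 0; resistances in Ω):
  Node 1: (V_1 - 10)/30000 + (V_1 - 0)/1300 + (V_1 - V_3)/3900 = 0
  Node 3: (V_3 - 10)/1.6 + (V_3 - 0)/3 + (V_3 - V_1)/3900 = 0
Collecting terms (coefficients in siemens):
  0.001059·V_1 - 0.0002564·V_3 = 0.0003333
  0.9586·V_3 - 0.0002564·V_1 = 6.25
Determinant D = (0.001059)(0.9586) - (-0.0002564)(-0.0002564) = 0.001015
V_1 = [(0.0003333)(0.9586) - (-0.0002564)(6.25)]/D = 1.894 V
V_3 = [(0.001059)(6.25) - (0.0003333)(-0.0002564)]/D = 6.521 V
V_th = V_1 - V_3 = 1.894 - 6.521 = -4.627 V
Step 2 — R_th: zero the source — replace V1 by a short circuit (node 2 merges into node 0) — and find the resistance seen between A (node 1) and B (node 3).
Reduce the network between node 1 (A) and node 3 (B) by series/parallel combination:
  Rp1 = R1 ‖ R2 (parallel, both between nodes 0 and 1) = 1/(1/30000 + 1/1300) = 1246 Ω
  Rp2 = R3 ‖ R4 (parallel, both between nodes 0 and 3) = 1/(1/1.6 + 1/3) = 1.043 Ω
  Rs1 = Rp1 + Rp2 (series, joined only at node 0) = 1246 + 1.043 = 1247 Ω
  Rp3 = R5 ‖ Rs1 (parallel, both between nodes 1 and 3) = 1/(1/3900 + 1/1247) = 944.9 Ω
R_th = 944.9 Ω

Final answer: V_th = -4.627 V, R_th = 944.9 Ω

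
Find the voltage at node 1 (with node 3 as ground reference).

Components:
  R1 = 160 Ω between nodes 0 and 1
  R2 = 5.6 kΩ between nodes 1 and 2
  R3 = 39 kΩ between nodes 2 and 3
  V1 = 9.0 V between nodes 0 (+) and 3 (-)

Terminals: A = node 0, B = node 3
Nodal analysis, taking node 3 as the 0 V reference.
Source V1 fixes V_0 = 9 V.
KCL at each unknown node (sum of currents leaving = 0; resistances in Ω):
  Node 1: (V_1 - 9)/160 + (V_1 - V_2)/5600 = 0
  Node 2: (V_2 - V_1)/5600 + (V_2 - 0)/39000 = 0
Collecting terms (coefficients in siemens):
  0.006429·V_1 - 0.0001786·V_2 = 0.05625
  0.0002042·V_2 - 0.0001786·V_1 = 0
Determinant D = (0.006429)(0.0002042) - (-0.0001786)(-0.0001786) = 0.000001281
V_1 = [(0.05625)(0.0002042) - (-0.0001786)(0)]/D = 8.968 V
V_2 = [(0.006429)(0) - (0.05625)(-0.0001786)]/D = 7.842 V
The requested potential is V_1 = 8.968 V.

Final answer: V_1 = 8.968 V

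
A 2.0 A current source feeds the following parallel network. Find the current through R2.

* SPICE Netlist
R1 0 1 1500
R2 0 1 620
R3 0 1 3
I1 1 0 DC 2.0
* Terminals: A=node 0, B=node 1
All resistors sit directly between nodes 0 and 1, so they are in parallel and share one voltage V; the full source current 2 A splits among them.
1/R_par = 1/1500 + 1/620 + 1/3 = 0.3356 S  =>  R_par = 2.98 Ω
V = I × R_par = 2 × 2.98 = 5.959 V
I_R2 = V/R2 = 5.959/620 = 0.009612 A

Final answer: 0.009612 A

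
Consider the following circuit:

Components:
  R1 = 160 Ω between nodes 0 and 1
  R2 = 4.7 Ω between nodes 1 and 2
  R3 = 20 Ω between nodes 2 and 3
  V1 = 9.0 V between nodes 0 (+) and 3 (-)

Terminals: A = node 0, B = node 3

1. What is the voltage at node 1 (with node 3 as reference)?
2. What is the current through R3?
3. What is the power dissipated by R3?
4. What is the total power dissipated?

Nodal analysis, taking node 3 as the 0 V reference.
Source V1 fixes V_0 = 9 V.
KCL at each unknown node (sum of currents leaving = 0; resistances in Ω):
  Node 1: (V_1 - 9)/160 + (V_1 - V_2)/4.7 = 0
  Node 2: (V_2 - V_1)/4.7 + (V_2 - 0)/20 = 0
Collecting terms (coefficients in siemens):
  0.219·V_1 - 0.2128·V_2 = 0.05625
  0.2628·V_2 - 0.2128·V_1 = 0
Determinant D = (0.219)(0.2628) - (-0.2128)(-0.2128) = 0.01228
V_1 = [(0.05625)(0.2628) - (-0.2128)(0)]/D = 1.204 V
V_2 = [(0.219)(0) - (0.05625)(-0.2128)]/D = 0.9746 V
Part 1:
  Read off the nodal solution: V_1 = 1.204 V
Part 2:
  I_R3 = (V_2 - V_3)/R3 = (0.9746 - 0)/20 = 0.04873 A
  Magnitude: I_R3 = 0.04873 A
Part 3:
  I_R3 = (V_2 - V_3)/R3 = (0.9746 - 0)/20 = 0.04873 A
  P_R3 = I_R3² × R3 = (0.04873)² × 20 = 0.04749 W
Part 4:
  Power in each resistor, P = (ΔV)²/R:
    P_R1 = (9 - 1.204)²/160 = 0.3799 W
    P_R2 = (1.204 - 0.9746)²/4.7 = 0.01116 W
    P_R3 = (0.9746 - 0)²/20 = 0.04749 W
  P_total = P_R1 + P_R2 + P_R3 = 0.4385 W

Final answers:
1. V_1 = 1.204 V
2. I_R3 = 0.04873 A
3. P_R3 = 0.04749 W
4. P_total = 0.4385 W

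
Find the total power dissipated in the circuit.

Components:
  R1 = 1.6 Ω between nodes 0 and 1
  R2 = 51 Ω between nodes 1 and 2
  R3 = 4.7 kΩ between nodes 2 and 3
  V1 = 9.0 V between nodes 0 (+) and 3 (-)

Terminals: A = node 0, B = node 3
Nodal analysis, taking node 3 as the 0 V reference.
Source V1 fixes V_0 = 9 V.
KCL at each unknown node (sum of currents leaving = 0; resistances in Ω):
  Node 1: (V_1 - 9)/1.6 + (V_1 - V_2)/51 = 0
  Node 2: (V_2 - V_1)/51 + (V_2 - 0)/4700 = 0
Collecting terms (coefficients in siemens):
  0.6446·V_1 - 0.01961·V_2 = 5.625
  0.01982·V_2 - 0.01961·V_1 = 0
Determinant D = (0.6446)(0.01982) - (-0.01961)(-0.01961) = 0.01239
V_1 = [(5.625)(0.01982) - (-0.01961)(0)]/D = 8.997 V
V_2 = [(0.6446)(0) - (5.625)(-0.01961)]/D = 8.9 V
Power in each resistor, P = (ΔV)²/R:
  P_R1 = (9 - 8.997)²/1.6 = 0.000005738 W
  P_R2 = (8.997 - 8.9)²/51 = 0.0001829 W
  P_R3 = (8.9 - 0)²/4700 = 0.01685 W
P_total = P_R1 + P_R2 + P_R3 = 0.01704 W

Final answer: 0.01704 W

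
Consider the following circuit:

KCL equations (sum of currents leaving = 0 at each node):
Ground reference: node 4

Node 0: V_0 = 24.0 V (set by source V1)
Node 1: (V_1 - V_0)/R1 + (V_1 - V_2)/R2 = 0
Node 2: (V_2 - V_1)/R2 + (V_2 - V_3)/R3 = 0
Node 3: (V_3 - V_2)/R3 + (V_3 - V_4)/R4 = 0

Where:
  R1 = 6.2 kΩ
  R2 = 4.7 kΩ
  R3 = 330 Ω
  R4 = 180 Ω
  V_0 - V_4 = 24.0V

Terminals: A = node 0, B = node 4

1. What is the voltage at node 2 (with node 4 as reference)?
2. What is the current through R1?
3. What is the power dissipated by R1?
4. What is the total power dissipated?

Nodal analysis, taking node 4 as the 0 V reference.
Source V1 fixes V_0 = 24 V.
KCL at each unknown node (sum of currents leaving = 0; resistances in Ω):
  Node 1: (V_1 - 24)/6200 + (V_1 - V_2)/4700 = 0
  Node 2: (V_2 - V_1)/4700 + (V_2 - V_3)/330 = 0
  Node 3: (V_3 - V_2)/330 + (V_3 - 0)/180 = 0
Collecting terms (coefficients in siemens):
  0.0003741·V_1 - 0.0002128·V_2 = 0.003871
  0.003243·V_2 - 0.0002128·V_1 - 0.00303·V_3 = 0
  0.008586·V_3 - 0.00303·V_2 = 0
Solving these 3 simultaneous equations (Gaussian elimination) gives:
  V_1 = 10.96 V, V_2 = 1.073 V, V_3 = 0.3786 V
Part 1:
  Read off the nodal solution: V_2 = 1.073 V
Part 2:
  I_R1 = (V_0 - V_1)/R1 = (24 - 10.96)/6200 = 0.002103 A
  Magnitude: I_R1 = 0.002103 A
Part 3:
  I_R1 = (V_0 - V_1)/R1 = (24 - 10.96)/6200 = 0.002103 A
  P_R1 = I_R1² × R1 = (0.002103)² × 6200 = 0.02743 W
Part 4:
  Power in each resistor, P = (ΔV)²/R:
    P_R1 = (24 - 10.96)²/6200 = 0.02743 W
    P_R2 = (10.96 - 1.073)²/4700 = 0.02079 W
    P_R3 = (1.073 - 0.3786)²/330 = 0.00146 W
    P_R4 = (0.3786 - 0)²/180 = 0.0007964 W
  P_total = P_R1 + P_R2 + P_R3 + P_R4 = 0.05048 W

Final answers:
1. V_2 = 1.073 V
2. I_R1 = 0.002103 A
3. P_R1 = 0.02743 W
4. P_total = 0.05048 W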